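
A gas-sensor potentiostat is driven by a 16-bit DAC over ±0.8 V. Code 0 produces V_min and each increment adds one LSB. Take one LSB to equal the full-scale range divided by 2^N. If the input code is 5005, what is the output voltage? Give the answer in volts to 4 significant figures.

Full-scale range = 0.8 V − (-0.8 V) = 1.6 V. LSB = 1.6 V / 2^16.
V_out = V_min + code × LSB = -0.8 V + 5005 × 1.6 V / 65536
      = -0.8 + 0.122192 = -0.677808 V.

-0.6778 V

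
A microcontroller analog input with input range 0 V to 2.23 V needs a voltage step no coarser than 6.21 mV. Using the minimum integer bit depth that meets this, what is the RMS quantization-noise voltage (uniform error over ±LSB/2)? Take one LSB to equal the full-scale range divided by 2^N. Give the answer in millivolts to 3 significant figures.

1.26 mV

Full-scale range = 2.23 V.
Levels needed ≥ 2.23/6.21 mV = 359.1. 2^9 = 512 suffices, so N_min = 9.
One LSB is 2.23 V / 512 = 4.3555 mV.
σ_q = LSB/√12 = 4.3555 mV/3.4641 = 1.26 mV.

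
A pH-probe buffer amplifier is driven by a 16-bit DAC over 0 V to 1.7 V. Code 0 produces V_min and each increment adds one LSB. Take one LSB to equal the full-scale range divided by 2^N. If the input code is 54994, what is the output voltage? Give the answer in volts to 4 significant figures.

Full-scale range = 1.7 V. LSB = 1.7 V / 2^16.
V_out = V_min + code × LSB = 0 V + 54994 × 1.7 V / 65536
      = 0 V + 1.42654 V = 1.42654 V.

1.427 V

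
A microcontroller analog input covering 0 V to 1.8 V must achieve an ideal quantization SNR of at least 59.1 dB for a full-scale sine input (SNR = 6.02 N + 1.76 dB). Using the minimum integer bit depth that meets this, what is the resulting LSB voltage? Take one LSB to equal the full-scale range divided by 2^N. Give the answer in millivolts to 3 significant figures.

1.76 mV

Span = 1.8 V.
N ≥ (59.1 − 1.76)/6.02 = 9.525 → N_min = 10.
LSB = 1.8 V / 2^10 = 1.76 mV.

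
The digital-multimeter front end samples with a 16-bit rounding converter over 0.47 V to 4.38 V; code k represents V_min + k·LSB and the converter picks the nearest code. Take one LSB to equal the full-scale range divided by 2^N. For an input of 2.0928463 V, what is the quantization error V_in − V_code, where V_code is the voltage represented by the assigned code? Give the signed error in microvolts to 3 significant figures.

Full-scale range = 4.38 V − (0.47 V) = 3.91 V. LSB = 3.91 V / 2^16 ≈ 59.66 µV.
(2.0928463 − (0.47)) / LSB = 1.6228463 × 65536/3.91 = 27200.7302. Nearest integer: k = 27201.
Reconstructed level: 0.47 + 27201 × 3.91/65536 V = 2.0928623962 V.
e = 2.0928463 − (2.0928623962) = −16.1 µV.

−16.1 µV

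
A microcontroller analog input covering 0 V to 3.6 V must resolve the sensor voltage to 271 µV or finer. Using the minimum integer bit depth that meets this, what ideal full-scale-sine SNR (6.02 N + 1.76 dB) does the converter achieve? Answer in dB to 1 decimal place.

86.0 dB

Range is 3.6 V.
3.6 V / 271 µV = 13280. Since 2^13 = 8192 and 2^14 = 16384, N = 14.
Ideal SNR at N = 14: 6.02·14 + 1.76 = 86.0 dB.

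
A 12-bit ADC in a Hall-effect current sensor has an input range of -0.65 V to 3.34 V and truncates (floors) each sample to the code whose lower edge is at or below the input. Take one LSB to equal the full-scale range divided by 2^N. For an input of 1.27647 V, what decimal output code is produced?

Range = 3.34 − (-0.65) = 3.99 V. LSB = 3.99 V / 2^12 ≈ 0.9741 mV.
(V_in − V_min) × 2^12/range = (1.27647 − (-0.65)) × 4096/3.99 = 1977.649.
Floor → code = 1977.

1977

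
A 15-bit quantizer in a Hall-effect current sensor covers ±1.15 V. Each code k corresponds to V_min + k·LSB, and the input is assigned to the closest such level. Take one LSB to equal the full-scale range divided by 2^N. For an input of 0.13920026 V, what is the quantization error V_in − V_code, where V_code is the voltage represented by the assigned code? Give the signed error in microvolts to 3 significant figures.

The full-scale span is 1.15 − (-1.15) = 2.3 V. LSB = 2.3 V / 2^15 ≈ 70.19 µV.
Position in LSBs: (0.13920026 − (-1.15)) × 32768/2.3 = 18367.1801; rounding gives k = 18367.
V_code = V_min + k × range/2^15 = -1.15 + 18367 × 2.3/32768 = 0.13918762207 V.
V_in − V_code = 0.13920026 − (0.13918762207) = +12.6 µV.

+12.6 µV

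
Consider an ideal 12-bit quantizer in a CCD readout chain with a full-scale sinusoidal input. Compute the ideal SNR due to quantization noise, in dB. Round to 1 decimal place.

Ideal quantization SNR: 6.02 × 12 + 1.76 dB = 74.0 dB.

74.0 dB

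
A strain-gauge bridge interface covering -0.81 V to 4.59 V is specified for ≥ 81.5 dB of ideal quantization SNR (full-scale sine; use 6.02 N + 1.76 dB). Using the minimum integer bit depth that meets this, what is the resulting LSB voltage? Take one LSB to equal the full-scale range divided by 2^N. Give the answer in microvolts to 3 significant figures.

Full-scale range = 4.59 V − (-0.81 V) = 5.4 V.
Required N = ⌈(81.5 − 1.76)/6.02⌉ = ⌈13.246⌉ = 14.
One LSB is 5.4 V / 16384 = 330 µV.

330 µV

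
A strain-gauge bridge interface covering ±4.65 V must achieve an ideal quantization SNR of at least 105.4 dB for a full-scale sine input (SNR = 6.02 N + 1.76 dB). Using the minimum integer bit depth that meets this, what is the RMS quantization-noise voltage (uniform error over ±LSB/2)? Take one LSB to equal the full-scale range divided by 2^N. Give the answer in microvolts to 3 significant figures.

Full-scale range = 4.65 V − (-4.65 V) = 9.3 V.
Solving 6.02 N ≥ 105.4 − 1.76: N ≥ 17.216. Round up → N = 18.
Step size = 9.3/262144 V = 35.477 µV.
V_rms = LSB/√12 = 10.2 µV.

10.2 µV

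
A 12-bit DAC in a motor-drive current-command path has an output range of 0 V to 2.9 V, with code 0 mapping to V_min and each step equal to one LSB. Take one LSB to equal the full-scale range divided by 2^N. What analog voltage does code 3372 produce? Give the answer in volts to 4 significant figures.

Span = 2.9 V. LSB = 2.9 V / 2^12.
Output = V_min + (3372/4096) × range = 0 + 0.823242 × 2.9 V
      = 0 + 2.38740 = 2.38740 V.

2.387 V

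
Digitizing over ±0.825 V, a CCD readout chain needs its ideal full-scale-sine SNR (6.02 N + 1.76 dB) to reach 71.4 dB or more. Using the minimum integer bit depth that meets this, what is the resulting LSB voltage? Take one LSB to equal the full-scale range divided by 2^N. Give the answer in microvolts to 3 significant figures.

403 µV

Range = 0.825 − (-0.825) = 1.65 V.
Solving 6.02 N ≥ 71.4 − 1.76: N ≥ 11.568. Round up → N = 12.
One LSB is 1.65 V / 4096 = 403 µV.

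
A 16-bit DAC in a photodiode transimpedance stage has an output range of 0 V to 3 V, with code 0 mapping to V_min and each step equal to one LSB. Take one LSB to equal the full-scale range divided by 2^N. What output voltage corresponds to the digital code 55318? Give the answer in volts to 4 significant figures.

2.532 V

Range is 3 V. LSB = 3 V / 2^16.
Output = V_min + (55318/65536) × range = 0 + 0.844086 × 3 V
      = 0 V + 2.53226 V = 2.53226 V.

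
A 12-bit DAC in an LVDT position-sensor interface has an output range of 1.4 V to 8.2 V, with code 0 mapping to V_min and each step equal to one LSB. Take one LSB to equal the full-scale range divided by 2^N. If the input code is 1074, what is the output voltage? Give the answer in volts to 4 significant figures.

3.183 V

Range = 8.2 − (1.4) = 6.8 V. LSB = 6.8 V / 2^12.
Output = V_min + (1074/4096) × range = 1.4 + 0.262207 × 6.8 V
      = 1.4 V + 1.78301 V = 3.18301 V.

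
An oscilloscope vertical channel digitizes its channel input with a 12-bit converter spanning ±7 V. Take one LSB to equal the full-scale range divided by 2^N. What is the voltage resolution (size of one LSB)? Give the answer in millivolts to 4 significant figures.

Span: 7 V − (-7 V) = 14 V.
2^12 = 4096 levels.
LSB = 14 V ÷ 2^12 = 14/4096 V = 3.418 mV.

3.418 mV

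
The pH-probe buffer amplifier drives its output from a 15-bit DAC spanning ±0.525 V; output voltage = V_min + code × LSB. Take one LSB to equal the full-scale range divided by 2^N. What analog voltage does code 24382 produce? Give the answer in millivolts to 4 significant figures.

256.3 mV

The full-scale span is 0.525 − (-0.525) = 1.05 V. LSB = 1.05 V / 2^15.
Output = V_min + (24382/32768) × range = -0.525 + 0.744080 × 1.05 V
      = -0.525 + 0.781284 = 0.256284 V.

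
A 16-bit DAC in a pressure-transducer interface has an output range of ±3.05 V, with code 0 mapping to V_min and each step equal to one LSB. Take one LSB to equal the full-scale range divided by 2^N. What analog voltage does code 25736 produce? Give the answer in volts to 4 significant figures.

-0.6545 V

Full-scale range = 3.05 V − (-3.05 V) = 6.1 V. LSB = 6.1 V / 2^16.
V_out = -3.05 + 25736 × (6.1/65536) V
      = -3.05 V + 2.39547 V = -0.654529 V.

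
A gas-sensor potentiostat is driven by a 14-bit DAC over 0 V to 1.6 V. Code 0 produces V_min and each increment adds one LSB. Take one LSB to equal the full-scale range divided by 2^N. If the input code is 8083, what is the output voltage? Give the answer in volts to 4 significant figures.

Span = 1.6 V. LSB = 1.6 V / 2^14.
V_out = V_min + code × LSB = 0 V + 8083 × 1.6 V / 16384
      = 0 V + 0.789355 V = 0.789355 V.

0.7894 V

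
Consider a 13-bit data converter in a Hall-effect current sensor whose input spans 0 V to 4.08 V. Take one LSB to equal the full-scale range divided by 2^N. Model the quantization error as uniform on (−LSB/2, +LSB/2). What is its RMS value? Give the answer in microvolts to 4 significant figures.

Range is 4.08 V.
LSB = 4.08 V / 2^13 = 498.047 µV.
RMS of a uniform error over width LSB is LSB/√12 = 143.8 µV.

143.8 µV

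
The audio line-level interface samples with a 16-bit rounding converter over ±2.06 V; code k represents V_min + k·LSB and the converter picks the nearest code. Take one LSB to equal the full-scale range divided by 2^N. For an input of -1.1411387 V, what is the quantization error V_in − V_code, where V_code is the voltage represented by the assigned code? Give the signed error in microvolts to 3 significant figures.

+8.76 µV

Range = 2.06 − (-2.06) = 4.12 V. LSB = 4.12 V / 2^16 ≈ 62.87 µV.
(-1.1411387 − (-2.06)) / LSB = 0.9188613 × 65536/4.12 = 14616.1394. Nearest integer: k = 14616.
Reconstructed level: -2.06 + 14616 × 4.12/65536 V = -1.1411474609 V.
e = -1.1411387 − (-1.1411474609) = +8.76 µV.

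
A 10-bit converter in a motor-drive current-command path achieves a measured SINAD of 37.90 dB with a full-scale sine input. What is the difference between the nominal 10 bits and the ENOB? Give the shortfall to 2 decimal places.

4.00 bits

Effective bits = (37.90 − 1.76)/6.02 = 6.0033.
Lost resolution: 10 − 6.0033 = 3.9967 bits.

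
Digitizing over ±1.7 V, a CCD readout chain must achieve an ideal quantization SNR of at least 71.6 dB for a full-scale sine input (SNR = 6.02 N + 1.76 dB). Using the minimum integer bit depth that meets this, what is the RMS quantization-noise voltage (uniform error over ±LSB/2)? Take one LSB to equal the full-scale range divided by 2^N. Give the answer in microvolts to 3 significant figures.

Range = 1.7 − (-1.7) = 3.4 V.
N ≥ (71.6 − 1.76)/6.02 = 11.601 → N_min = 12.
One LSB is 3.4 V / 4096 = 0.83008 mV.
RMS noise = LSB/√12 = 240 µV.

240 µV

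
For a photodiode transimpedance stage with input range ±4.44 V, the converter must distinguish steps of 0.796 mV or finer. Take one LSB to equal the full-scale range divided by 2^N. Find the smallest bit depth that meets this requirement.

14 bits

The full-scale span is 4.44 − (-4.44) = 8.88 V.
Need 2^N ≥ 8.88 V / 0.796 mV = 11160 → N_min = 14.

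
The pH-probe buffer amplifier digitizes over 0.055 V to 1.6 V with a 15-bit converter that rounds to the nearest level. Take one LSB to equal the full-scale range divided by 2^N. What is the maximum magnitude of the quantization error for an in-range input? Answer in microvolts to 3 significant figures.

23.6 µV

Range = 1.6 − (0.055) = 1.545 V.
LSB = 1.545 V / 2^15 = 47.150 µV.
|e|_max = LSB/2 = 23.6 µV.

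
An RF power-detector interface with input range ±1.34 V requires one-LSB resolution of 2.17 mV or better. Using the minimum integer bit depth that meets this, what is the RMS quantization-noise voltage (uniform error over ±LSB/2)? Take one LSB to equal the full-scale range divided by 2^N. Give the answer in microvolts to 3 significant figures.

The full-scale span is 1.34 − (-1.34) = 2.68 V.
Need 2^N ≥ 2.68 V / 2.17 mV = 1235 → N_min = 11.
LSB = 2.68 V ÷ 2^11 = 2.68/2048 V = 1.3086 mV.
V_rms = LSB/√12 = 378 µV.

378 µV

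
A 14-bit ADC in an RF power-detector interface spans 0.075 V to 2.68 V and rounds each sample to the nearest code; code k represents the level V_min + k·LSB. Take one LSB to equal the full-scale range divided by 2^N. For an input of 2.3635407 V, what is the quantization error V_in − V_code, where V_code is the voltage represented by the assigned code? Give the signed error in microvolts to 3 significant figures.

Full-scale range = 2.68 V − (0.075 V) = 2.605 V. LSB = 2.605 V / 2^14 ≈ 159.0 µV.
(2.3635407 − (0.075)) / LSB = 2.2885407 × 16384/2.605 = 14393.6472. Nearest integer: k = 14394.
V_code = 0.075 + (14394/16384) × 2.605 = 2.3635968018 V.
V_in − V_code = 2.3635407 − (2.3635968018) = −56.1 µV.

−56.1 µV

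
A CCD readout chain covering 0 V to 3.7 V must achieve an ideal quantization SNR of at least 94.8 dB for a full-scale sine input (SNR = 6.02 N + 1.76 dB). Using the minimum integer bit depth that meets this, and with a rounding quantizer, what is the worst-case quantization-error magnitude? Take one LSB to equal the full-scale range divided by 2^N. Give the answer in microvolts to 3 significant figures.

Range is 3.7 V.
N ≥ (94.8 − 1.76)/6.02 = 15.455 → N_min = 16.
LSB = 3.7 V / 2^16 = 56.458 µV.
Half an LSB is 28.2 µV.

28.2 µV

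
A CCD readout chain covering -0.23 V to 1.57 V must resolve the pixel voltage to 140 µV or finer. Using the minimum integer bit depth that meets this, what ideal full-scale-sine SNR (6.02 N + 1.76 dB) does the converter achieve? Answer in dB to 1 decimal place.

86.0 dB

Full-scale range = 1.57 V − (-0.23 V) = 1.8 V.
Levels needed ≥ 1.8/140 µV = 12860. 2^14 = 16384 suffices, so N_min = 14.
6.02(14) + 1.76 = 86.04 dB.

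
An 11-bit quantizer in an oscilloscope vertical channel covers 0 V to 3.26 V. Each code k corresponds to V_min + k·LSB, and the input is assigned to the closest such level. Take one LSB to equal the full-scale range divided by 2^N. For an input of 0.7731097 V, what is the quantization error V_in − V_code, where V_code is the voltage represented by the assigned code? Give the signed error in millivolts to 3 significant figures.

Span = 3.26 V. LSB = 3.26 V / 2^11 ≈ 1.592 mV.
(0.7731097 − (0)) / LSB = 0.7731097 × 2048/3.26 = 485.6836. Nearest integer: k = 486.
V_code = V_min + k × range/2^11 = 0 + 486 × 3.26/2048 = 0.7736132813 V.
e = 0.7731097 − (0.7736132813) = −0.504 mV.

−0.504 mV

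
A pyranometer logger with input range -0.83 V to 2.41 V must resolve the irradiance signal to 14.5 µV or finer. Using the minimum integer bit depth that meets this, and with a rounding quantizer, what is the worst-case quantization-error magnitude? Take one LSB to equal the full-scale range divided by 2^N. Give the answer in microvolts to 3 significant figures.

Span: 2.41 V − (-0.83 V) = 3.24 V.
3.24 V / 14.5 µV = 223400. Since 2^17 = 131072 and 2^18 = 262144, N = 18.
LSB = 3.24 V / 2^18 = 12.360 µV.
|e|_max = LSB/2 = 6.18 µV.

6.18 µV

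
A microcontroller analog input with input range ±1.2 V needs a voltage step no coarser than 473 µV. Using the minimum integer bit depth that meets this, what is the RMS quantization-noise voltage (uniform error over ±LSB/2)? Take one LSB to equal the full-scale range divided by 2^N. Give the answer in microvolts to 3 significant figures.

The full-scale span is 1.2 − (-1.2) = 2.4 V.
Need 2^N ≥ 2.4 V / 473 µV = 5074 → N_min = 13.
Step size = 2.4/8192 V = 292.97 µV.
RMS noise = LSB/√12 = 84.6 µV.

84.6 µV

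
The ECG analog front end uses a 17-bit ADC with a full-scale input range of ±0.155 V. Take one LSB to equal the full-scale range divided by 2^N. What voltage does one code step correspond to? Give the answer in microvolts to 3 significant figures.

2.37 µV

Range = 0.155 − (-0.155) = 0.31 V.
Number of codes = 2^17 = 131072.
One LSB is 0.31 V / 131072 = 2.37 µV.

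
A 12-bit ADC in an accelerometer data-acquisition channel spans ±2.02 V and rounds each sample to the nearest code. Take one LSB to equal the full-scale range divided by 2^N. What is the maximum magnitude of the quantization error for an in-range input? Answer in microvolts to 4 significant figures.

Span: 2.02 V − (-2.02 V) = 4.04 V.
LSB = 4.04 V / 2^12 = 0.986328 mV.
A rounding quantizer has |error| ≤ LSB/2 = 493.2 µV.

493.2 µV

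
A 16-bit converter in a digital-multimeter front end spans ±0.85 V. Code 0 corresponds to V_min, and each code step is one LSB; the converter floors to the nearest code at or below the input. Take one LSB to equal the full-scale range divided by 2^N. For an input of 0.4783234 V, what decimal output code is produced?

51207

Span: 0.85 V − (-0.85 V) = 1.7 V. LSB = 1.7 V / 2^16 ≈ 25.94 µV.
(V_in − V_min) × 2^16/range = (0.4783234 − (-0.85)) × 65536/1.7 = 51207.648.
Floor → code = 51207.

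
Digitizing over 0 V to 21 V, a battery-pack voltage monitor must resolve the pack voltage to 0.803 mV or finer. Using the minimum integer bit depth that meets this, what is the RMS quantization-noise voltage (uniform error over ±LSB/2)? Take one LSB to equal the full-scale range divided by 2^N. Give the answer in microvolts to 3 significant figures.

185 µV

Range is 21 V.
Required number of levels: 21/0.803 mV = 26152; smallest N with 2^N ≥ that is 15.
Step size = 21/32768 V = 0.64087 mV.
σ_q = LSB/√12 = 0.64087 mV/3.4641 = 185 µV.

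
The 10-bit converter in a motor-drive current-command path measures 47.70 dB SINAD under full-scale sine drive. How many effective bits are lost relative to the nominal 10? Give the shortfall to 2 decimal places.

2.37 bits

ENOB = (SINAD − 1.76)/6.02 = (47.70 − 1.76)/6.02 = 7.6312 bits.
10 − 7.6312 = 2.37 bits below nominal.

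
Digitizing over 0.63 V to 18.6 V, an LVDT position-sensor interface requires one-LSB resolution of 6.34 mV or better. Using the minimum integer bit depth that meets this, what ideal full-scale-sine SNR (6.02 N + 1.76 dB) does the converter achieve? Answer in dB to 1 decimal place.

Range = 18.6 − (0.63) = 17.97 V.
Need 2^N ≥ 17.97 V / 6.34 mV = 2834 → N_min = 12.
6.02(12) + 1.76 = 74.00 dB.

74.0 dB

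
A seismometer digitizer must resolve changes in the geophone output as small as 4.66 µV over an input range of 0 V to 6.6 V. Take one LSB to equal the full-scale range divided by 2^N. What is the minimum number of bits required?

Span = 6.6 V.
Need 2^N ≥ 6.6 V / 4.66 µV = 1.416e6 → N_min = 21.

21 bits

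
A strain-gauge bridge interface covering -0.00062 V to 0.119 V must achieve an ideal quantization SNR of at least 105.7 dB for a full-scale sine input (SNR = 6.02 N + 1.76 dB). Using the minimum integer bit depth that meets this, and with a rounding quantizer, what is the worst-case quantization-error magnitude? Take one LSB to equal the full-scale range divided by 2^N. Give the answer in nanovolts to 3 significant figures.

228 nV

The full-scale span is 0.119 − (-0.00062) = 0.11962 V.
Required N = ⌈(105.7 − 1.76)/6.02⌉ = ⌈17.266⌉ = 18.
LSB = 0.11962 V / 2^18 = 456.31 nV.
Max error for round-to-nearest is LSB/2 = 228 nV.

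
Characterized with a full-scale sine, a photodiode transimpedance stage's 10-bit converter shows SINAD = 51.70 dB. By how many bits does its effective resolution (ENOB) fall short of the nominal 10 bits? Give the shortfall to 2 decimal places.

1.70 bits

Effective bits = (51.70 − 1.76)/6.02 = 8.2957.
10 − 8.2957 = 1.70 bits below nominal.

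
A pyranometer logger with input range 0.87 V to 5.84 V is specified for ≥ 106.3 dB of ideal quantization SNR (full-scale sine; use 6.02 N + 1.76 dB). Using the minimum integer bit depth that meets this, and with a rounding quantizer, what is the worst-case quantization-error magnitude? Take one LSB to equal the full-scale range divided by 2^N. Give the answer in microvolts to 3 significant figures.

Span: 5.84 V − (0.87 V) = 4.97 V.
Solving 6.02 N ≥ 106.3 − 1.76: N ≥ 17.365. Round up → N = 18.
LSB = 4.97 V / 2^18 = 18.959 µV.
|e|_max = LSB/2 = 9.48 µV.

9.48 µV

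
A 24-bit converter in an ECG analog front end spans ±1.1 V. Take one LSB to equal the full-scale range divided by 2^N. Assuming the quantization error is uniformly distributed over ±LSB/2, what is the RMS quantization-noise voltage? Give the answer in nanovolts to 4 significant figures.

37.85 nV

Range = 1.1 − (-1.1) = 2.2 V.
Step size = 2.2/16777216 V = 131.130 nV.
V_rms = LSB/√12 = 131.130 nV / √12 = 37.85 nV.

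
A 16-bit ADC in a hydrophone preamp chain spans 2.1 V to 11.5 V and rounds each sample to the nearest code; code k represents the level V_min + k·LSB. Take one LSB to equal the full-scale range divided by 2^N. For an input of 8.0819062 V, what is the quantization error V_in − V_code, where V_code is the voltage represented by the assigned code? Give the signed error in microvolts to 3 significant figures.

+48.9 µV

Span: 11.5 V − (2.1 V) = 9.4 V. LSB = 9.4 V / 2^16 ≈ 143.4 µV.
Position in LSBs: (8.0819062 − (2.1)) × 65536/9.4 = 41705.3409; rounding gives k = 41705.
V_code = V_min + k × range/2^16 = 2.1 + 41705 × 9.4/65536 = 8.0818572998 V.
e = 8.0819062 − (8.0818572998) = +48.9 µV.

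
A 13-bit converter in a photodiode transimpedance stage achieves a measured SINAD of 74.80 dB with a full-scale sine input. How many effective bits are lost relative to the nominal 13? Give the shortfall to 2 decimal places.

0.87 bits

N_eff = (74.80 − 1.76)/6.02 = 12.1329 bits.
13 − 12.1329 = 0.87 bits below nominal.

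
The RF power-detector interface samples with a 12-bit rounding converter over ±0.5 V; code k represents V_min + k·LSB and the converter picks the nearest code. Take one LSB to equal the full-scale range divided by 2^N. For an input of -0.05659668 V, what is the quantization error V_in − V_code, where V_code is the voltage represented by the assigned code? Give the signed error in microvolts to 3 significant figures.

The full-scale span is 0.5 − (-0.5) = 1 V. LSB = 1 V / 2^12 ≈ 244.1 µV.
Position in LSBs: (-0.05659668 − (-0.5)) × 4096/1 = 1816.1800; rounding gives k = 1816.
Reconstructed level: -0.5 + 1816 × 1/4096 V = -0.05664062500 V.
e = -0.05659668 − (-0.05664062500) = +43.9 µV.

+43.9 µV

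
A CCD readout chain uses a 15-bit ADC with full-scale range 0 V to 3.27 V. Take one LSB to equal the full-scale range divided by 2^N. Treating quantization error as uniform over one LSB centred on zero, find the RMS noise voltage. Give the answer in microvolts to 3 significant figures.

V_FS = 3.27 V.
LSB = 3.27 V ÷ 2^15 = 3.27/32768 V = 99.792 µV.
RMS of a uniform error over width LSB is LSB/√12 = 28.8 µV.

28.8 µV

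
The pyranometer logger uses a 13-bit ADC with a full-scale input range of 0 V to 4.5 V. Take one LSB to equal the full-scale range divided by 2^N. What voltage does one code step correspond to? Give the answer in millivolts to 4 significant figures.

Full-scale range = 4.5 V.
2^13 = 8192 levels.
LSB = 4.5 V ÷ 2^13 = 4.5/8192 V = 0.5493 mV.

0.5493 mV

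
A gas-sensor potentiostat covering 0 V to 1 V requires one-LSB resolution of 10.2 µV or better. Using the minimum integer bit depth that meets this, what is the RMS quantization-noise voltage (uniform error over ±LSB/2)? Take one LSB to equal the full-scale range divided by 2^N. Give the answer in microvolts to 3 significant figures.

Full-scale range = 1 V.
1 V / 10.2 µV = 98040. Since 2^16 = 65536 and 2^17 = 131072, N = 17.
LSB = 1 V ÷ 2^17 = 1/131072 V = 7.6294 µV.
V_rms = LSB/√12 = 2.20 µV.

2.20 µV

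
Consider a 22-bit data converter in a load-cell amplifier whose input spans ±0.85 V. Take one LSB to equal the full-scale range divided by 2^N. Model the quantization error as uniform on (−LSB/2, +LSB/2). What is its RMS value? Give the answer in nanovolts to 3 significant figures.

117 nV

The full-scale span is 0.85 − (-0.85) = 1.7 V.
Step size = 1.7/4194304 V = 405.31 nV.
RMS of a uniform error over width LSB is LSB/√12 = 117 nV.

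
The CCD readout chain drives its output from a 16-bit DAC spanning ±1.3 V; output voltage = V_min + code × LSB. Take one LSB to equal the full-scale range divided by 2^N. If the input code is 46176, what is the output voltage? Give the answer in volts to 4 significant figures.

0.5319 V

Full-scale range = 1.3 V − (-1.3 V) = 2.6 V. LSB = 2.6 V / 2^16.
V_out = V_min + code × LSB = -1.3 V + 46176 × 2.6 V / 65536
      = -1.3 V + 1.83193 V = 0.531934 V.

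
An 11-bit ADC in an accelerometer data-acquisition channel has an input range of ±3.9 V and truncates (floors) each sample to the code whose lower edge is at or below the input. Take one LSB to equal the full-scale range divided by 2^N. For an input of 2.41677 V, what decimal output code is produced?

1658

Full-scale range = 3.9 V − (-3.9 V) = 7.8 V. LSB = 7.8 V / 2^11 ≈ 3.809 mV.
(V_in − V_min) × 2^11/range = (2.41677 − (-3.9)) × 2048/7.8 = 1658.557.
Floor → code = 1658.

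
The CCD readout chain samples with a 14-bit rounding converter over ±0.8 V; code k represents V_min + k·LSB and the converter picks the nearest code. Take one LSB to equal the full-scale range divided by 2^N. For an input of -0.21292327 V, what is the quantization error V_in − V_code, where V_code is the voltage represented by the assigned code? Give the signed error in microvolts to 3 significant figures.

Range = 0.8 − (-0.8) = 1.6 V. LSB = 1.6 V / 2^14 ≈ 97.66 µV.
(-0.21292327 − (-0.8)) / LSB = 0.58707673 × 16384/1.6 = 6011.6657. Nearest integer: k = 6012.
V_code = V_min + k × range/2^14 = -0.8 + 6012 × 1.6/16384 = -0.21289062500 V.
e = -0.21292327 − (-0.21289062500) = −32.6 µV.

−32.6 µV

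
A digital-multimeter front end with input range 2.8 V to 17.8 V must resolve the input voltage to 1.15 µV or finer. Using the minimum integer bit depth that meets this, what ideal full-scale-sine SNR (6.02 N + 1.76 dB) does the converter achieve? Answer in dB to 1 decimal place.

Range = 17.8 − (2.8) = 15 V.
Levels needed ≥ 15/1.15 µV = 1.304e7. 2^24 = 16777216 suffices, so N_min = 24.
SNR = 6.02 × 24 + 1.76 = 146.24 dB.

146.2 dB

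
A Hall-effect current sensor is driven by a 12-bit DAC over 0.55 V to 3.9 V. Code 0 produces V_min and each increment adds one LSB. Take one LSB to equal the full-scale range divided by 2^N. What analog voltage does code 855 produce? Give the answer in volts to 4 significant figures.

1.249 V

Full-scale range = 3.9 V − (0.55 V) = 3.35 V. LSB = 3.35 V / 2^12.
Output = V_min + (855/4096) × range = 0.55 + 0.208740 × 3.35 V
      = 0.55 V + 0.699280 V = 1.24928 V.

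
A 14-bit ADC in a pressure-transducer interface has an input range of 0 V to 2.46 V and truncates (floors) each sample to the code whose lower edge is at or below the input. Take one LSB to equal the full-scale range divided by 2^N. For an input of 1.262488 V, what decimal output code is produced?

Span = 2.46 V. LSB = 2.46 V / 2^14 ≈ 150.1 µV.
V_in − V_min = 1.262488 − (0) = 1.262488 V.
Divide by LSB: 1.262488 × 16384/2.46 = 8408.3754.
Truncating gives code 8408.

8408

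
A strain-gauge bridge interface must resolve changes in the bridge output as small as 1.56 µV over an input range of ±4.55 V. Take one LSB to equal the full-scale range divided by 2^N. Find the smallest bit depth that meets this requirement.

The full-scale span is 4.55 − (-4.55) = 9.1 V.
Levels needed ≥ 9.1/1.56 µV = 5.833e6. 2^23 = 8388608 suffices, so N_min = 23.

23 bits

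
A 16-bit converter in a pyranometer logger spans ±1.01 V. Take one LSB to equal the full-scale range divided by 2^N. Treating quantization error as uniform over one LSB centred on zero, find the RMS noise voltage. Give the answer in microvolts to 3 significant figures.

Full-scale range = 1.01 V − (-1.01 V) = 2.02 V.
LSB = 2.02 V / 2^16 = 30.823 µV.
σ_q = LSB/√12 = 30.823 µV/3.4641 = 8.90 µV.

8.90 µV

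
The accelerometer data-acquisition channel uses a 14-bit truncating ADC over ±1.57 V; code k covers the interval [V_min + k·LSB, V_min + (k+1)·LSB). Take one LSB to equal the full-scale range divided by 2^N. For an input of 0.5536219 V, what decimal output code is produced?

Full-scale range = 1.57 V − (-1.57 V) = 3.14 V. LSB = 3.14 V / 2^14 ≈ 191.7 µV.
V_in − V_min = 0.5536219 − (-1.57) = 2.1236219 V.
Divide by LSB: 2.1236219 × 16384/3.14 = 11080.7074.
Truncating gives code 11080.

11080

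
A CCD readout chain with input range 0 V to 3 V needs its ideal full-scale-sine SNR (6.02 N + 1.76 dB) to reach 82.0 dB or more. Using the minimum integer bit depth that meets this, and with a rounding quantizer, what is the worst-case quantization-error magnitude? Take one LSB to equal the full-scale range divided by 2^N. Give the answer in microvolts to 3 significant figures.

V_FS = 3 V.
6.02 N + 1.76 ≥ 82.0 gives N ≥ 13.329, so the minimum integer is 14.
Step size = 3/16384 V = 183.11 µV.
Max error for round-to-nearest is LSB/2 = 91.6 µV.

91.6 µV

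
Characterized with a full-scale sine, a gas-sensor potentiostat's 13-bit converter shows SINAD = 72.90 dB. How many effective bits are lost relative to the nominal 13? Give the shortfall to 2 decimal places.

ENOB = (SINAD − 1.76)/6.02 = (72.90 − 1.76)/6.02 = 11.8173 bits.
Shortfall = 13 − 11.8173 = 1.1827 bits.

1.18 bits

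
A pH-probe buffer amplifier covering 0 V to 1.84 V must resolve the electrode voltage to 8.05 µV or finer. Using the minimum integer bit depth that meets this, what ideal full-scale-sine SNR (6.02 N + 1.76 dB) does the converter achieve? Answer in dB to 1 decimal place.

110.1 dB

Full-scale range = 1.84 V.
Levels needed ≥ 1.84/8.05 µV = 228600. 2^18 = 262144 suffices, so N_min = 18.
SNR = 6.02 × 18 + 1.76 = 110.12 dB.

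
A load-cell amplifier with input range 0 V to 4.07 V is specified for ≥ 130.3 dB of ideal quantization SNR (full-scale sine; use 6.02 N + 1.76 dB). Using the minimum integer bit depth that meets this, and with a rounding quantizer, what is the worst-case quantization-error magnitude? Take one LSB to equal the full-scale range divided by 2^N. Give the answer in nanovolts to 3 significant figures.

Full-scale range = 4.07 V.
N ≥ (130.3 − 1.76)/6.02 = 21.352 → N_min = 22.
One LSB is 4.07 V / 4194304 = 0.97036 µV.
|e|_max = LSB/2 = 485 nV.

485 nV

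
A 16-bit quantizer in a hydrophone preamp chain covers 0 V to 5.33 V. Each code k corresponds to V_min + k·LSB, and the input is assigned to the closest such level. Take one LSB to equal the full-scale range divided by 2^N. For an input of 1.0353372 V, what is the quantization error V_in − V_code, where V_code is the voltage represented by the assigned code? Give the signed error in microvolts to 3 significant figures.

Span = 5.33 V. LSB = 5.33 V / 2^16 ≈ 81.33 µV.
Position in LSBs: (1.0353372 − (0)) × 65536/5.33 = 12730.1799; rounding gives k = 12730.
V_code = 0 + (12730/65536) × 5.33 = 1.0353225708 V.
V_in − V_code = 1.0353372 − (1.0353225708) = +14.6 µV.

+14.6 µV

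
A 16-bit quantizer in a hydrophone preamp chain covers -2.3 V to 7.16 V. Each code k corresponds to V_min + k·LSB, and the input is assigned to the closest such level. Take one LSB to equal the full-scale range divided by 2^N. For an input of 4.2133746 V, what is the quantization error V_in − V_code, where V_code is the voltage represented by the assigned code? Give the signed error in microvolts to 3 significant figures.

The full-scale span is 7.16 − (-2.3) = 9.46 V. LSB = 9.46 V / 2^16 ≈ 144.3 µV.
(V_in − V_min)/LSB = (4.2133746 − (-2.3)) × 65536/9.46 = 45122.6763 → nearest code k = 45123.
V_code = V_min + k × range/2^16 = -2.3 + 45123 × 9.46/65536 = 4.2134213257 V.
V_in − V_code = 4.2133746 − (4.2134213257) = −46.7 µV.

−46.7 µV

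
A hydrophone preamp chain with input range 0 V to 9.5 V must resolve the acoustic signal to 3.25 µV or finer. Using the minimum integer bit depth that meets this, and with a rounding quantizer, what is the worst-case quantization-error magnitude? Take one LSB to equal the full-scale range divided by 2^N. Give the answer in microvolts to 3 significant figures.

1.13 µV

V_FS = 9.5 V.
Levels needed ≥ 9.5/3.25 µV = 2.923e6. 2^22 = 4194304 suffices, so N_min = 22.
Step size = 9.5/4194304 V = 2.2650 µV.
Max error for round-to-nearest is LSB/2 = 1.13 µV.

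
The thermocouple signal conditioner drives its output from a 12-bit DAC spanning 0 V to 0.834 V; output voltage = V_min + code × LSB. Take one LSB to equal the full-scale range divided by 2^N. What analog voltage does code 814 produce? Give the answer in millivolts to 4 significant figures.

165.7 mV

Range is 0.834 V. LSB = 0.834 V / 2^12.
Output = V_min + (814/4096) × range = 0 + 0.198730 × 0.834 V
      = 0 V + 0.165741 V = 0.165741 V.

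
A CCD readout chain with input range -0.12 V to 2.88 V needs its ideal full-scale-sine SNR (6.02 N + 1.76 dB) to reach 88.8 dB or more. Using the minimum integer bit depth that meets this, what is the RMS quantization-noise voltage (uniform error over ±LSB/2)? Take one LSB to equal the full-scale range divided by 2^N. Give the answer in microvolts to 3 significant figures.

26.4 µV

The full-scale span is 2.88 − (-0.12) = 3 V.
N ≥ (88.8 − 1.76)/6.02 = 14.458 → N_min = 15.
LSB = 3 V / 2^15 = 91.553 µV.
RMS noise = LSB/√12 = 26.4 µV.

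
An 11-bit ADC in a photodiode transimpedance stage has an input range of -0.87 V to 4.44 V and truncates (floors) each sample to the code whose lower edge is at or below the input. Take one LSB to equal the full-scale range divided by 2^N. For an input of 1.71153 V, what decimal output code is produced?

995

Full-scale range = 4.44 V − (-0.87 V) = 5.31 V. LSB = 5.31 V / 2^11 ≈ 2.593 mV.
V_in − V_min = 1.71153 − (-0.87) = 2.58153 V.
Divide by LSB: 2.58153 × 2048/5.31 = 995.6635.
Truncating gives code 995.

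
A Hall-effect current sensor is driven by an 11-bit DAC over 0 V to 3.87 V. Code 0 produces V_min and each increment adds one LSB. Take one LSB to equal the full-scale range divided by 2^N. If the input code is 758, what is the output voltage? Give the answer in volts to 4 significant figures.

1.432 V

V_FS = 3.87 V. LSB = 3.87 V / 2^11.
Output = V_min + (758/2048) × range = 0 + 0.370117 × 3.87 V
      = 0 + 1.43235 = 1.43235 V.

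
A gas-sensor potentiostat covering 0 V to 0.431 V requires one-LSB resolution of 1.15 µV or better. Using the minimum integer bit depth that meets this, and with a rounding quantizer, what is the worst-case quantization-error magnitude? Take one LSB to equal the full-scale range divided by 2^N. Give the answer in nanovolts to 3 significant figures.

Span = 0.431 V.
Levels needed ≥ 0.431/1.15 µV = 374800. 2^19 = 524288 suffices, so N_min = 19.
LSB = 0.431 V / 2^19 = 0.82207 µV.
Max error for round-to-nearest is LSB/2 = 411 nV.

411 nV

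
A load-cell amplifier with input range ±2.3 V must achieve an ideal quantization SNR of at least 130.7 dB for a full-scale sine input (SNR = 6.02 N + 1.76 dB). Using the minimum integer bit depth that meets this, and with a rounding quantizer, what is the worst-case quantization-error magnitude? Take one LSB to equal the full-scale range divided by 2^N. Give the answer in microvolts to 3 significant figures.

Span: 2.3 V − (-2.3 V) = 4.6 V.
6.02 N + 1.76 ≥ 130.7 gives N ≥ 21.419, so the minimum integer is 22.
LSB = 4.6 V ÷ 2^22 = 4.6/4194304 V = 1.0967 µV.
|e|_max = LSB/2 = 0.548 µV.

0.548 µV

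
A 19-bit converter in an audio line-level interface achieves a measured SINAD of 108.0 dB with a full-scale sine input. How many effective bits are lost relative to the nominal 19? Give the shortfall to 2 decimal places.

1.35 bits

N_eff = (108.0 − 1.76)/6.02 = 17.6478 bits.
19 − 17.6478 = 1.35 bits below nominal.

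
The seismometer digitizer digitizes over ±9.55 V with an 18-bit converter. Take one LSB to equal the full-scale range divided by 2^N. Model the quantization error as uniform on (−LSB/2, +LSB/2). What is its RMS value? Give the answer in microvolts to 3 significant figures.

21.0 µV

Range = 9.55 − (-9.55) = 19.1 V.
One LSB is 19.1 V / 262144 = 72.861 µV.
σ_q = LSB/√12 = 72.861 µV/3.4641 = 21.0 µV.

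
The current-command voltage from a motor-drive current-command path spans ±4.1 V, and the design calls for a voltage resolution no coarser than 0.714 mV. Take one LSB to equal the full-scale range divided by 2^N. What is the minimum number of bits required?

14 bits

Full-scale range = 4.1 V − (-4.1 V) = 8.2 V.
Levels needed ≥ 8.2/0.714 mV = 11480. 2^14 = 16384 suffices, so N_min = 14.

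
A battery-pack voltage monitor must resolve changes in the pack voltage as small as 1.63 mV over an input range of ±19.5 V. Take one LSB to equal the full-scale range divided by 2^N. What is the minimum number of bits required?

The full-scale span is 19.5 − (-19.5) = 39 V.
Levels needed ≥ 39/1.63 mV = 23930. 2^15 = 32768 suffices, so N_min = 15.

15 bits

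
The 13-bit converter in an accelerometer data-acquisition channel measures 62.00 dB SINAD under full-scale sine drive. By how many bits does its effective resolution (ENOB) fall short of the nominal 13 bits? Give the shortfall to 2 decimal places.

N_eff = (62.00 − 1.76)/6.02 = 10.0066 bits.
Shortfall = 13 − 10.0066 = 2.9934 bits.

2.99 bits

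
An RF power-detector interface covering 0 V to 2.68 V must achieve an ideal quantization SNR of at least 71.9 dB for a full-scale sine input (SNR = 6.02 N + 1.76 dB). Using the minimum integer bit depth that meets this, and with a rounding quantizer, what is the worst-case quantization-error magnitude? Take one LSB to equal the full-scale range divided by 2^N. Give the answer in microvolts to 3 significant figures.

Range is 2.68 V.
N ≥ (71.9 − 1.76)/6.02 = 11.651 → N_min = 12.
LSB = 2.68 V ÷ 2^12 = 2.68/4096 V = 0.65430 mV.
Half an LSB is 327 µV.

327 µV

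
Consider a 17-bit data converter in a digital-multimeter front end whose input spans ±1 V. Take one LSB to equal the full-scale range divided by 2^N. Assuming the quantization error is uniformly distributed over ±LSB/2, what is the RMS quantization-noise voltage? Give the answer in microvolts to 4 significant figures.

Span: 1 V − (-1 V) = 2 V.
Step size = 2/131072 V = 15.2588 µV.
V_rms = LSB/√12 = 15.2588 µV / √12 = 4.405 µV.

4.405 µV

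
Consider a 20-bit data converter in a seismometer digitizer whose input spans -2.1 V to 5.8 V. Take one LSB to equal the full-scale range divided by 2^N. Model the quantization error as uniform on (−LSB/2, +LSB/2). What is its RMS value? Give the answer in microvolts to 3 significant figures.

2.17 µV

The full-scale span is 5.8 − (-2.1) = 7.9 V.
One LSB is 7.9 V / 1048576 = 7.5340 µV.
RMS of a uniform error over width LSB is LSB/√12 = 2.17 µV.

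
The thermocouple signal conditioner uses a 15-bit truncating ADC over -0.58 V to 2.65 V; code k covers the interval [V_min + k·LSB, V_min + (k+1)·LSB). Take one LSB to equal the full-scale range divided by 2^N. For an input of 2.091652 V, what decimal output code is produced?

Span: 2.65 V − (-0.58 V) = 3.23 V. LSB = 3.23 V / 2^15 ≈ 98.57 µV.
V_in − V_min = 2.091652 − (-0.58) = 2.671652 V.
Divide by LSB: 2.671652 × 32768/3.23 = 27103.6200.
Truncating gives code 27103.

27103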